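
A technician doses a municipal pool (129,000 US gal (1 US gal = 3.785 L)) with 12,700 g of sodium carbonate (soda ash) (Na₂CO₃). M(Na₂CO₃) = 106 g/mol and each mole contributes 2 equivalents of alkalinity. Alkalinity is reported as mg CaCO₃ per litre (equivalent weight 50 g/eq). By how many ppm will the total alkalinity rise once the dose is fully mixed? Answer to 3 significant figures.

24.5 ppm

Volume: 129,000 US gal × 3.785 L/gal = 488,265 L.
Moles of Na₂CO₃: 12,700 g ÷ 106 g/mol = 119.8 mol → 239.6 eq of alkalinity.
As CaCO₃: 239.6 eq × 50 g/eq = 11,980 g.
Rise: 11,980 g / 488,265 L × 1000 = 24.54 mg/L.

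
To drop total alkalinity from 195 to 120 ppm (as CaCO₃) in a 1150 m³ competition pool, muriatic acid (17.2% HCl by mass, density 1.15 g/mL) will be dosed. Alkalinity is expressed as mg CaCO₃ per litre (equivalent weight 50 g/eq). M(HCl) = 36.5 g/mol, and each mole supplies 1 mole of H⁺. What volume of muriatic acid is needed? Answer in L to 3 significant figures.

318 L

Volume: 1150 m³ = 1,150,000 L.
Alkalinity to neutralize: (195 − 120) = 75 mg/L as CaCO₃ × 1,150,000 L = 86,250 g as CaCO₃.
Equivalents of H⁺ required: 86,250 ÷ 50 g/eq = 1725 eq = 1725 mol HCl.
Mass of HCl: 1725 × 36.5 = 62,960 g.
Mass of 17.2% solution: 62,960 / 0.172 = 366,100 g.
Volume: 366,100 g ÷ 1.15 g/mL = 318,300 mL.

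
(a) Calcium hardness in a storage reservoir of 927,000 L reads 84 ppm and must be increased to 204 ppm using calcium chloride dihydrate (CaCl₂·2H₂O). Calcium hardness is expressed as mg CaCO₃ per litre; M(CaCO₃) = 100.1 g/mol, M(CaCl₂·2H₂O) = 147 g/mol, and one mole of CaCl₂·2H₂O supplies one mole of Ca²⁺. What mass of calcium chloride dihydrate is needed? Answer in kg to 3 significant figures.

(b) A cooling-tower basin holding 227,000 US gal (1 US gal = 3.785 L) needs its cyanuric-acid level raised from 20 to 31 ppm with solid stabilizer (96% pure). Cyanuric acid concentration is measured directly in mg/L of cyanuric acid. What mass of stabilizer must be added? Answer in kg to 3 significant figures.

(a) 163 kg; (b) 9.84 kg

(a) Hardness to add: (204 − 84) = 120 mg/L as CaCO₃ × 927,000 L = 111,200 g as CaCO₃.
(a) Moles of Ca²⁺ (1 mol Ca²⁺ ≡ 1 mol CaCO₃): 111,200 / 100.1 g/mol = 1111 mol.
(a) Mass of CaCl₂·2H₂O: 1111 × 147 = 163,400 g.

(b) Volume: 227,000 US gal × 3.785 L/gal = 859,195 L.
(b) CYA to add: (31 − 20) = 11 mg/L × 859,195 L = 9451 g cyanuric acid.
(b) At 96% purity: 9451 / 0.96 = 9845 g product.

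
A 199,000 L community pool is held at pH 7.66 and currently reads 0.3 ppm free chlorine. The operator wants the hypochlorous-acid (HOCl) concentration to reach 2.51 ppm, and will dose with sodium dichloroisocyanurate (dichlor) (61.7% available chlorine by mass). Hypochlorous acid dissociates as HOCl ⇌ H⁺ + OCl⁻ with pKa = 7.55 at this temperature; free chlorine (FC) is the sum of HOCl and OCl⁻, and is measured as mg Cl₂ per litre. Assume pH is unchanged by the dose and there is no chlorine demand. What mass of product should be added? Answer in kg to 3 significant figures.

[OCl⁻]/[HOCl] = 10^(pH − pKa) = 10^(7.66 − 7.55) = 1.288; fraction as HOCl = 1/(1 + 1.288) = 0.437.
Free chlorine required for 2.51 ppm HOCl: 2.51 / 0.437 = 5.744 ppm.
FC to add: 5.744 − 0.3 = 5.444 mg/L as Cl₂.
Cl₂ equivalent: 5.444 mg/L × 199,000 L = 1083 g.
Product at 61.7% available Cl: 1083 / 0.617 = 1756 g.

1.76 kg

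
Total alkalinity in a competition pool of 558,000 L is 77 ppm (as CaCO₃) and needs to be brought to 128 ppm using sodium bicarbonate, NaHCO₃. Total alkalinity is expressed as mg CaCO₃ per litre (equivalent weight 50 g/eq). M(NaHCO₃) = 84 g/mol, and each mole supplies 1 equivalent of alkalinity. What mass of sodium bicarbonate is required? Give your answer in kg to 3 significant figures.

47.8 kg

Alkalinity to add: (128 − 77) = 51 mg/L as CaCO₃ × 558,000 L = 28,460 g as CaCO₃.
Equivalents: 28,460 g ÷ 50 g/eq = 569.2 eq.
NaHCO₃ supplies 1 eq per mole → 569.2 mol.
Mass: 569.2 mol × 84 g/mol = 47,810 g.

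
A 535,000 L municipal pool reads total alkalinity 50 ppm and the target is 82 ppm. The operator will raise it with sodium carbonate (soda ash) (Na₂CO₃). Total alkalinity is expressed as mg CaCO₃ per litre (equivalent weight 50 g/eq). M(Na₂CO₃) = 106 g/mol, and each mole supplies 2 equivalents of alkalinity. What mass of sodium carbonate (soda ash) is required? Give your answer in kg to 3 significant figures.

Alkalinity to add: (82 − 50) = 32 mg/L as CaCO₃ × 535,000 L = 17,120 g as CaCO₃.
Equivalents: 17,120 g ÷ 50 g/eq = 342.4 eq.
Each mole of Na₂CO₃ supplies 2 eq, so 342.4 / 2 = 171.2 mol.
Mass: 171.2 mol × 106 g/mol = 18,150 g.

18.1 kg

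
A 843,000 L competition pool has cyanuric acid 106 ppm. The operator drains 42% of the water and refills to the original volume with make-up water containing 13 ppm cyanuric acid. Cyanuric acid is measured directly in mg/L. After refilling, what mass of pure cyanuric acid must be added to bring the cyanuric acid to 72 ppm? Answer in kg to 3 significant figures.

After draining 42% and refilling: 106 × 0.58 + 13 × 0.42 = 66.94 ppm.
Deficit to target: 72 − 66.94 = 5.06 mg/L.
Mass: 5.06 mg/L × 843,000 L = 4266 g cyanuric acid.

4.27 kg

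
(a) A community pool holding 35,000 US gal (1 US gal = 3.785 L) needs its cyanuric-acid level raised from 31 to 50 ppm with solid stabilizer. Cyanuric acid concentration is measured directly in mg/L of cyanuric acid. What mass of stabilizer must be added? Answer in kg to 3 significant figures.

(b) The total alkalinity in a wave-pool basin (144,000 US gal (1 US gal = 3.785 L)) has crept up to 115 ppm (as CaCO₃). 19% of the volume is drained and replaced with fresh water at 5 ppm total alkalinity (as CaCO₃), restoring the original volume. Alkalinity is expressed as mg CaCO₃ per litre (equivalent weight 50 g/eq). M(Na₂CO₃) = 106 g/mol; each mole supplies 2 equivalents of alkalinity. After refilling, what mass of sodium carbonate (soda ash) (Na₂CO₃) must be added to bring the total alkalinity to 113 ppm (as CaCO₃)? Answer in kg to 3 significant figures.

(a) Volume: 35,000 US gal × 3.785 L/gal = 132,475 L.
(a) CYA to add: (50 − 31) = 19 mg/L × 132,475 L = 2517 g cyanuric acid.

(b) Volume: 144,000 US gal × 3.785 L/gal = 545,040 L.
(b) After draining 19% and refilling: 115 × 0.81 + 5 × 0.19 = 94.1 ppm.
(b) Deficit to target: 113 − 94.1 = 18.9 mg/L.
(b) As CaCO₃: 18.9 mg/L × 545,040 L = 10,300 g; ÷ 50 g/eq ÷ 2 = 103 mol Na₂CO₃.
(b) Mass: 103 × 106 = 10,920 g.

(a) 2.52 kg; (b) 10.9 kg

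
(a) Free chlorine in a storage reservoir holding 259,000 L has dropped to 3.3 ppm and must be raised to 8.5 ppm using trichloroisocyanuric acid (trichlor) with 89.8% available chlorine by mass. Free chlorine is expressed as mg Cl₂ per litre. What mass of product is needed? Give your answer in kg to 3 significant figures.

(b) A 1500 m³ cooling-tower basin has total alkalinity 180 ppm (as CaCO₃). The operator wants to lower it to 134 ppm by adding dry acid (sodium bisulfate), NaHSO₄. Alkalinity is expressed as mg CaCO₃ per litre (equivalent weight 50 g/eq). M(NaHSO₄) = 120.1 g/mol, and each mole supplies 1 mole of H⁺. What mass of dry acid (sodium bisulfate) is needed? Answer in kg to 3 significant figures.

(a) 1.50 kg; (b) 166 kg

(a) Chlorine deficit: 8.5 − 3.3 = 5.2 ppm = 5.2 mg/L as Cl₂.
(a) Cl₂ equivalent needed: 5.2 mg/L × 259,000 L = 1,347,000 mg = 1347 g.
(a) Product at 89.8% available chlorine: 1347 / 0.898 = 1500 g.

(b) Volume: 1500 m³ = 1,500,000 L.
(b) Alkalinity to neutralize: (180 − 134) = 46 mg/L as CaCO₃ × 1,500,000 L = 69,000 g as CaCO₃.
(b) Equivalents of H⁺ required: 69,000 ÷ 50 g/eq = 1380 eq = 1380 mol NaHSO₄.
(b) Mass of NaHSO₄: 1380 × 120.1 = 165,700 g.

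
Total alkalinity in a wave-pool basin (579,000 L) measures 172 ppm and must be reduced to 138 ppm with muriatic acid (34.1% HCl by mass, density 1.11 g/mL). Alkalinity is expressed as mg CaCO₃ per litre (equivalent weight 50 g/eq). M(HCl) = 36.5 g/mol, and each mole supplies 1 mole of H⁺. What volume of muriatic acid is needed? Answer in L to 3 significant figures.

38.0 L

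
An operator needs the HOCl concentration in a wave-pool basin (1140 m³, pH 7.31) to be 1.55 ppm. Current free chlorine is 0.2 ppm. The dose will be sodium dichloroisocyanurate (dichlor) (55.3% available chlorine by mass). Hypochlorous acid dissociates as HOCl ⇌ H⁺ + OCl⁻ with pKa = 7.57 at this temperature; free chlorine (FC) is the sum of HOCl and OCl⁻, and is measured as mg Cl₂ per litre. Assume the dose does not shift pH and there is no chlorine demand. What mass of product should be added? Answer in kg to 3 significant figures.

4.54 kg

Volume: 1140 m³ = 1,140,000 L.
[OCl⁻]/[HOCl] = 10^(pH − pKa) = 10^(7.31 − 7.57) = 0.5495; fraction as HOCl = 1/(1 + 0.5495) = 0.6454.
Free chlorine required for 1.55 ppm HOCl: 1.55 / 0.6454 = 2.402 ppm.
FC to add: 2.402 − 0.2 = 2.202 mg/L as Cl₂.
Cl₂ equivalent: 2.202 mg/L × 1,140,000 L = 2510 g.
Product at 55.3% available Cl: 2510 / 0.553 = 4539 g.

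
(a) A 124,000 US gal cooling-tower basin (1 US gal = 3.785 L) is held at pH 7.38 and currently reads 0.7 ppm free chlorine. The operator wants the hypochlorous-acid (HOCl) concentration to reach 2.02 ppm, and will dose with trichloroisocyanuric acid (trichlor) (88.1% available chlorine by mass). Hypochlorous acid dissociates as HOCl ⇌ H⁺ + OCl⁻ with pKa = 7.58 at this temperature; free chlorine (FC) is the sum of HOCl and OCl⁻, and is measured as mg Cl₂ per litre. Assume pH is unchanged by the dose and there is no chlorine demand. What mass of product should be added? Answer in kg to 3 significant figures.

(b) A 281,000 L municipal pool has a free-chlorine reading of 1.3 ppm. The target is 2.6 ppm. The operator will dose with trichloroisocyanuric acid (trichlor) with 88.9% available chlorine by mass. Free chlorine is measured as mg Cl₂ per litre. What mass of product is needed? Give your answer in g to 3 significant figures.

(a) Volume: 124,000 US gal × 3.785 L/gal = 469,340 L.
(a) [OCl⁻]/[HOCl] = 10^(pH − pKa) = 10^(7.38 − 7.58) = 0.631; fraction as HOCl = 1/(1 + 0.631) = 0.6131.
(a) Free chlorine required for 2.02 ppm HOCl: 2.02 / 0.6131 = 3.295 ppm.
(a) FC to add: 3.295 − 0.7 = 2.595 mg/L as Cl₂.
(a) Cl₂ equivalent: 2.595 mg/L × 469,340 L = 1218 g.
(a) Product at 88.1% available Cl: 1218 / 0.881 = 1382 g.

(b) Chlorine deficit: 2.6 − 1.3 = 1.3 ppm = 1.3 mg/L as Cl₂.
(b) Cl₂ equivalent needed: 1.3 mg/L × 281,000 L = 365,300 mg = 365.3 g.
(b) Product at 88.9% available chlorine: 365.3 / 0.889 = 410.9 g.

(a) 1.38 kg; (b) 411 g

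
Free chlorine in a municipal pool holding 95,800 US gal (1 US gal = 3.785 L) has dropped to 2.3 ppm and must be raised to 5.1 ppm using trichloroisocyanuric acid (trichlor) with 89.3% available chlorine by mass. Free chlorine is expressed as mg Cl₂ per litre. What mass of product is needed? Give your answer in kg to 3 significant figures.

1.14 kg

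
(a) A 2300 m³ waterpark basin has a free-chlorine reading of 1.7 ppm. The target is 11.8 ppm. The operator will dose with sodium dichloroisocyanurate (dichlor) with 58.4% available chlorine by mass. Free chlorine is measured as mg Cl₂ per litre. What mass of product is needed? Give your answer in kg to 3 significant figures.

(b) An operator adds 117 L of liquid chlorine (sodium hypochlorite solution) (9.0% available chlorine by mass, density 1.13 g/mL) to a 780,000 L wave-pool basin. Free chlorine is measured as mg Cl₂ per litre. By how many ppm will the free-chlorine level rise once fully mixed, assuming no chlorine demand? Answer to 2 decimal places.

(a) Volume: 2300 m³ = 2,300,000 L.
(a) Chlorine deficit: 11.8 − 1.7 = 10.1 ppm = 10.1 mg/L as Cl₂.
(a) Cl₂ equivalent needed: 10.1 mg/L × 2,300,000 L = 23,230,000 mg = 23,230 g.
(a) Product at 58.4% available chlorine: 23,230 / 0.584 = 39,780 g.

(b) Mass of solution: 117 L × 1000 mL/L × 1.13 g/mL = 132,200 g.
(b) Available chlorine delivered: 132,200 g × 0.09 = 11,900 g as Cl₂.
(b) Concentration rise: 11,900 g / 780,000 L = 15.26 mg/L = 15.26 ppm.

(a) 39.8 kg; (b) 15.26 ppm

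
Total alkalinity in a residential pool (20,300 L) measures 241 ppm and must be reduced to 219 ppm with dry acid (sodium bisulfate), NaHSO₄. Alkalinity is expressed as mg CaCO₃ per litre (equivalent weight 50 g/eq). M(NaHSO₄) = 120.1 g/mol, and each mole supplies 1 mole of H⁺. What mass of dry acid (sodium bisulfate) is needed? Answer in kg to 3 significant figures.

Alkalinity to neutralize: (241 − 219) = 22 mg/L as CaCO₃ × 20,300 L = 446.6 g as CaCO₃.
Equivalents of H⁺ required: 446.6 ÷ 50 g/eq = 8.932 eq = 8.932 mol NaHSO₄.
Mass of NaHSO₄: 8.932 × 120.1 = 1073 g.

1.07 kg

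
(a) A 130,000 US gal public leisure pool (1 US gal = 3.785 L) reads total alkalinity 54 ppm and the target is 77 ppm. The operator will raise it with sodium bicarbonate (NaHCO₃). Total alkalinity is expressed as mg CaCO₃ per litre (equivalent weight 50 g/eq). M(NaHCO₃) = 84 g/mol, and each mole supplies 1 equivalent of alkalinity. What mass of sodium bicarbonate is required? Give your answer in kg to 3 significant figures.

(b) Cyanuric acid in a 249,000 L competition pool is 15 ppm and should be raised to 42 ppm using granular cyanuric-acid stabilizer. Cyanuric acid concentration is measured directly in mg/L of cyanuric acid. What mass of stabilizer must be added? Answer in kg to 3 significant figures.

(a) 19.0 kg; (b) 6.72 kg

(a) Volume: 130,000 US gal × 3.785 L/gal = 492,050 L.
(a) Alkalinity to add: (77 − 54) = 23 mg/L as CaCO₃ × 492,050 L = 11,320 g as CaCO₃.
(a) Equivalents: 11,320 g ÷ 50 g/eq = 226.3 eq.
(a) NaHCO₃ supplies 1 eq per mole → 226.3 mol.
(a) Mass: 226.3 mol × 84 g/mol = 19,010 g.

(b) CYA to add: (42 − 15) = 27 mg/L × 249,000 L = 6723 g cyanuric acid.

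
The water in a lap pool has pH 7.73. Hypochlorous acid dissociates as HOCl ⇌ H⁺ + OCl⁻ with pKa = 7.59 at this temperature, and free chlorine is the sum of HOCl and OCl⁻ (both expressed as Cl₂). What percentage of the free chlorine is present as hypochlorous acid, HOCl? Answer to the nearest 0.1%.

42.0%

[OCl⁻]/[HOCl] = 10^(pH − pKa) = 10^(7.73 − 7.59) = 10^0.14 = 1.38.
Fraction as HOCl = 1 / (1 + 1.38) = 0.4201.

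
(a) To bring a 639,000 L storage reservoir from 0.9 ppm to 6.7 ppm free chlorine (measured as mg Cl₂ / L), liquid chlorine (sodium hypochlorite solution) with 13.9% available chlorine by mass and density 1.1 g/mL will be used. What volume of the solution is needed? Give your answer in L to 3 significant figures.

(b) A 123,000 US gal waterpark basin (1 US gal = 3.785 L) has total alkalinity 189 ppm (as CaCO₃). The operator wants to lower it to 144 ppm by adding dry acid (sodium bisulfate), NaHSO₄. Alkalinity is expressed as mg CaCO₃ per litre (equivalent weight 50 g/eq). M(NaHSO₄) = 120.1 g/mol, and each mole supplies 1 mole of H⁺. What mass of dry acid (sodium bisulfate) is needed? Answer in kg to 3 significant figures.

(a) 24.2 L; (b) 50.3 kg

(a) Chlorine deficit: 6.7 − 0.9 = 5.8 ppm = 5.8 mg/L as Cl₂.
(a) Cl₂ equivalent needed: 5.8 mg/L × 639,000 L = 3,706,000 mg = 3706 g.
(a) Product at 13.9% available chlorine: 3706 / 0.139 = 26,660 g.
(a) Volume at density 1.1 g/mL: 26,660 g ÷ 1.1 g/mL = 24,240 mL.

(b) Volume: 123,000 US gal × 3.785 L/gal = 465,555 L.
(b) Alkalinity to neutralize: (189 − 144) = 45 mg/L as CaCO₃ × 465,555 L = 20,950 g as CaCO₃.
(b) Equivalents of H⁺ required: 20,950 ÷ 50 g/eq = 419 eq = 419 mol NaHSO₄.
(b) Mass of NaHSO₄: 419 × 120.1 = 50,320 g.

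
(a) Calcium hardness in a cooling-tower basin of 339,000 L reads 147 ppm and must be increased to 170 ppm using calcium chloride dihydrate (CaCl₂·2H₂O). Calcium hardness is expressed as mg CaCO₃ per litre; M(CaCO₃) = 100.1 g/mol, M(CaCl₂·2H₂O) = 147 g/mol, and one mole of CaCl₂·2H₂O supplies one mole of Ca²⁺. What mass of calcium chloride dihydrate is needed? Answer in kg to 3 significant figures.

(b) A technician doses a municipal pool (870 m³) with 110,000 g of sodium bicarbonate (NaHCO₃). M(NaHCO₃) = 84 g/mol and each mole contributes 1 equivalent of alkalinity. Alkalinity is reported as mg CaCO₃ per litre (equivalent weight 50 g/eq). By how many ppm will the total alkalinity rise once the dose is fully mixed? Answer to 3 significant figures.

(a) Hardness to add: (170 − 147) = 23 mg/L as CaCO₃ × 339,000 L = 7797 g as CaCO₃.
(a) Moles of Ca²⁺ (1 mol Ca²⁺ ≡ 1 mol CaCO₃): 7797 / 100.1 g/mol = 77.89 mol.
(a) Mass of CaCl₂·2H₂O: 77.89 × 147 = 11,450 g.

(b) Volume: 870 m³ = 870,000 L.
(b) Moles of NaHCO₃: 110,000 g ÷ 84 g/mol = 1310 mol → 1310 eq of alkalinity.
(b) As CaCO₃: 1310 eq × 50 g/eq = 65,480 g.
(b) Rise: 65,480 g / 870,000 L × 1000 = 75.26 mg/L.

(a) 11.5 kg; (b) 75.3 ppm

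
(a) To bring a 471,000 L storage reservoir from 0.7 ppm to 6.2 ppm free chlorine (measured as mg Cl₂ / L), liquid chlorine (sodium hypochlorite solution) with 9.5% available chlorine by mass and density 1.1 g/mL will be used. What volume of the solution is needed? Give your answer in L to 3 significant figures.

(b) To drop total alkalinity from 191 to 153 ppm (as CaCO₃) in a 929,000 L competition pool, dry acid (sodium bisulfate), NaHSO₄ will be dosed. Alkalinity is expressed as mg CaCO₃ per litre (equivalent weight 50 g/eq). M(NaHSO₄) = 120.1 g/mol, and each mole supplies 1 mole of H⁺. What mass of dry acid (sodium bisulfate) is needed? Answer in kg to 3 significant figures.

(a) Chlorine deficit: 6.2 − 0.7 = 5.5 ppm = 5.5 mg/L as Cl₂.
(a) Cl₂ equivalent needed: 5.5 mg/L × 471,000 L = 2,590,000 mg = 2590 g.
(a) Product at 9.5% available chlorine: 2590 / 0.095 = 27,270 g.
(a) Volume at density 1.1 g/mL: 27,270 g ÷ 1.1 g/mL = 24,790 mL.

(b) Alkalinity to neutralize: (191 − 153) = 38 mg/L as CaCO₃ × 929,000 L = 35,300 g as CaCO₃.
(b) Equivalents of H⁺ required: 35,300 ÷ 50 g/eq = 706 eq = 706 mol NaHSO₄.
(b) Mass of NaHSO₄: 706 × 120.1 = 84,800 g.

(a) 24.8 L; (b) 84.8 kg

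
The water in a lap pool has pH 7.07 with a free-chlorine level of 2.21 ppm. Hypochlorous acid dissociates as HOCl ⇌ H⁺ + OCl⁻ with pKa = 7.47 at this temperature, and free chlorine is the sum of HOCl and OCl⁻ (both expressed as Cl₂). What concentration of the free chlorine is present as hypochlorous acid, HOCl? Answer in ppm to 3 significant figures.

1.58 ppm

[OCl⁻]/[HOCl] = 10^(pH − pKa) = 10^(7.07 − 7.47) = 10^-0.40 = 0.3981.
Fraction as HOCl = 1 / (1 + 0.3981) = 0.7153.
HOCl = 0.7153 × 2.21 ppm = 1.581 ppm.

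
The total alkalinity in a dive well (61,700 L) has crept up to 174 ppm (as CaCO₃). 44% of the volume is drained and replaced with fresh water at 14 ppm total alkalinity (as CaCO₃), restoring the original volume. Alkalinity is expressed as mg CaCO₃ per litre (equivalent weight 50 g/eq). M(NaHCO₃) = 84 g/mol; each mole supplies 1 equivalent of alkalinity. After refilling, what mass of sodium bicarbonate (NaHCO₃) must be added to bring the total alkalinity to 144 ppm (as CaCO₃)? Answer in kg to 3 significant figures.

After draining 44% and refilling: 174 × 0.56 + 14 × 0.44 = 103.6 ppm.
Deficit to target: 144 − 103.6 = 40.4 mg/L.
As CaCO₃: 40.4 mg/L × 61,700 L = 2493 g; ÷ 50 g/eq ÷ 1 = 49.85 mol NaHCO₃.
Mass: 49.85 × 84 = 4188 g.

4.19 kg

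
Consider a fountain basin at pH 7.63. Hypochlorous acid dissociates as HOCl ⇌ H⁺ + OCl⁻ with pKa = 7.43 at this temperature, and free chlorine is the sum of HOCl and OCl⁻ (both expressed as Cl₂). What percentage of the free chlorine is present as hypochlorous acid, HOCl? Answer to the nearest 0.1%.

[OCl⁻]/[HOCl] = 10^(pH − pKa) = 10^(7.63 − 7.43) = 10^0.20 = 1.585.
Fraction as HOCl = 1 / (1 + 1.585) = 0.3869.

38.7%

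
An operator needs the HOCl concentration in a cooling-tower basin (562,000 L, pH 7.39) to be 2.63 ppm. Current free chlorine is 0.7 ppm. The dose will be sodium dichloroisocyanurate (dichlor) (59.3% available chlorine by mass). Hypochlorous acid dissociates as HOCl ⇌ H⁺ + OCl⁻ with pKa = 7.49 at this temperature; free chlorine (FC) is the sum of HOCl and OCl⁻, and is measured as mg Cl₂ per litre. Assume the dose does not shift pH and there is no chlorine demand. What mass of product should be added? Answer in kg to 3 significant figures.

3.81 kg

[OCl⁻]/[HOCl] = 10^(pH − pKa) = 10^(7.39 − 7.49) = 0.7943; fraction as HOCl = 1/(1 + 0.7943) = 0.5573.
Free chlorine required for 2.63 ppm HOCl: 2.63 / 0.5573 = 4.719 ppm.
FC to add: 4.719 − 0.7 = 4.019 mg/L as Cl₂.
Cl₂ equivalent: 4.019 mg/L × 562,000 L = 2259 g.
Product at 59.3% available Cl: 2259 / 0.593 = 3809 g.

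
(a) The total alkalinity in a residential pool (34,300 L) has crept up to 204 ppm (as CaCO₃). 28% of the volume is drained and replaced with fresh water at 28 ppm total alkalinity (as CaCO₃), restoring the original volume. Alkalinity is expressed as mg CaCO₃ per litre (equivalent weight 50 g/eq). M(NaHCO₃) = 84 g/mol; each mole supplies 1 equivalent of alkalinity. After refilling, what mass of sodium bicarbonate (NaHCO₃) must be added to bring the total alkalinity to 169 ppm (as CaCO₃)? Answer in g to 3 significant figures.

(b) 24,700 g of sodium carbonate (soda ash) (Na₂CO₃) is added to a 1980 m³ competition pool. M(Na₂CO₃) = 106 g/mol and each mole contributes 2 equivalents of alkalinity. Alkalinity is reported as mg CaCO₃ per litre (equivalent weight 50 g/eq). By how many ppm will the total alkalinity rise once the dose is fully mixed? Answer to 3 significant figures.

(a) 823 g; (b) 11.8 ppm

(a) After draining 28% and refilling: 204 × 0.72 + 28 × 0.28 = 154.72 ppm.
(a) Deficit to target: 169 − 154.72 = 14.28 mg/L.
(a) As CaCO₃: 14.28 mg/L × 34,300 L = 489.8 g; ÷ 50 g/eq ÷ 1 = 9.796 mol NaHCO₃.
(a) Mass: 9.796 × 84 = 822.9 g.

(b) Volume: 1980 m³ = 1,980,000 L.
(b) Moles of Na₂CO₃: 24,700 g ÷ 106 g/mol = 233 mol → 466 eq of alkalinity.
(b) As CaCO₃: 466 eq × 50 g/eq = 23,300 g.
(b) Rise: 23,300 g / 1,980,000 L × 1000 = 11.77 mg/L.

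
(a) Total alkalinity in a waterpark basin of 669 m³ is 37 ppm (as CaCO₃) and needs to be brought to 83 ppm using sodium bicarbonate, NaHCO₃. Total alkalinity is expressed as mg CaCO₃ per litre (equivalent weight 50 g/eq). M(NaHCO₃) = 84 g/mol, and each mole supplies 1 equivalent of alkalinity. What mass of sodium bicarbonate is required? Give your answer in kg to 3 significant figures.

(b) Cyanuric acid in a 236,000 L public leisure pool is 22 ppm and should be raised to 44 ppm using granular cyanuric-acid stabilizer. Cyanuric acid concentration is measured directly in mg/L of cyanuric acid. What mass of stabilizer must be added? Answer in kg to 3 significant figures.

(a) 51.7 kg; (b) 5.19 kg

(a) Volume: 669 m³ = 669,000 L.
(a) Alkalinity to add: (83 − 37) = 46 mg/L as CaCO₃ × 669,000 L = 30,770 g as CaCO₃.
(a) Equivalents: 30,770 g ÷ 50 g/eq = 615.5 eq.
(a) NaHCO₃ supplies 1 eq per mole → 615.5 mol.
(a) Mass: 615.5 mol × 84 g/mol = 51,700 g.

(b) CYA to add: (44 − 22) = 22 mg/L × 236,000 L = 5192 g cyanuric acid.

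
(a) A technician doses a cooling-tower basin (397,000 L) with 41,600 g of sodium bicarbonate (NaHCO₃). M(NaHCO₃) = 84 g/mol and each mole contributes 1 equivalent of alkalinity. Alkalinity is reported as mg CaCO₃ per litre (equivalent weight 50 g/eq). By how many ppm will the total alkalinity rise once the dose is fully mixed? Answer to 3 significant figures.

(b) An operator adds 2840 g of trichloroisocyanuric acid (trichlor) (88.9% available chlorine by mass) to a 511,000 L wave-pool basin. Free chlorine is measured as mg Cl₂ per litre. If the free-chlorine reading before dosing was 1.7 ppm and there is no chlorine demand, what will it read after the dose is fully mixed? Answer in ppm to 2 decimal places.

(a) Moles of NaHCO₃: 41,600 g ÷ 84 g/mol = 495.2 mol → 495.2 eq of alkalinity.
(a) As CaCO₃: 495.2 eq × 50 g/eq = 24,760 g.
(a) Rise: 24,760 g / 397,000 L × 1000 = 62.37 mg/L.

(b) Available chlorine delivered: 2840 g × 0.889 = 2525 g as Cl₂.
(b) Concentration rise: 2525 g / 511,000 L = 4.941 mg/L = 4.94 ppm.
(b) Final FC: 1.7 + 4.94 = 6.64 ppm.

(a) 62.4 ppm; (b) 6.64 ppm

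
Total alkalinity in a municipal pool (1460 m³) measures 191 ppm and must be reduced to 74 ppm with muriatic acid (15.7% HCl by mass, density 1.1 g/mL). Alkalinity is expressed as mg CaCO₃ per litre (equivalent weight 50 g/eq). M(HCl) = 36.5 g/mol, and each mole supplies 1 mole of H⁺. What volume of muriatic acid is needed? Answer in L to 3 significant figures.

722 L

Volume: 1460 m³ = 1,460,000 L.
Alkalinity to neutralize: (191 − 74) = 117 mg/L as CaCO₃ × 1,460,000 L = 170,800 g as CaCO₃.
Equivalents of H⁺ required: 170,800 ÷ 50 g/eq = 3416 eq = 3416 mol HCl.
Mass of HCl: 3416 × 36.5 = 124,700 g.
Mass of 15.7% solution: 124,700 / 0.157 = 794,300 g.
Volume: 794,300 g ÷ 1.1 g/mL = 722,100 mL.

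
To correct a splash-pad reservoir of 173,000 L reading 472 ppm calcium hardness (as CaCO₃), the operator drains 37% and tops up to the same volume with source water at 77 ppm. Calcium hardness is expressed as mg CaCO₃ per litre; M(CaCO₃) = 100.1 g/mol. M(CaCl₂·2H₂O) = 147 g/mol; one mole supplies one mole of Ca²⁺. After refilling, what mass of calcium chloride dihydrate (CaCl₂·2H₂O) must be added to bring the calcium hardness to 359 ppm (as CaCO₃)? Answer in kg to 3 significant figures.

After draining 37% and refilling: 472 × 0.63 + 77 × 0.37 = 325.85 ppm.
Deficit to target: 359 − 325.85 = 33.15 mg/L.
As CaCO₃: 33.15 mg/L × 173,000 L = 5735 g; ÷ 100.1 = 57.29 mol Ca²⁺.
Mass: 57.29 × 147 = 8422 g.

8.42 kg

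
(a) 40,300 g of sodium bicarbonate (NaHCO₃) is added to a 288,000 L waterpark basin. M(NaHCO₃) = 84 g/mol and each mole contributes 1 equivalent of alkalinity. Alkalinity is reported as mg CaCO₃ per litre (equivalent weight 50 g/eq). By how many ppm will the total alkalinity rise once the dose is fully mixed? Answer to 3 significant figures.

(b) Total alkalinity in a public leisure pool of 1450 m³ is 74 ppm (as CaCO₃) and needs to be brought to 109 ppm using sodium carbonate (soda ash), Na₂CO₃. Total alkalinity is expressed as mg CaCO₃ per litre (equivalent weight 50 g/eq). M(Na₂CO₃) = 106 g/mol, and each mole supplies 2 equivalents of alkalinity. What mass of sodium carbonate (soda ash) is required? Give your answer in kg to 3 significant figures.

(a) 83.3 ppm; (b) 53.8 kg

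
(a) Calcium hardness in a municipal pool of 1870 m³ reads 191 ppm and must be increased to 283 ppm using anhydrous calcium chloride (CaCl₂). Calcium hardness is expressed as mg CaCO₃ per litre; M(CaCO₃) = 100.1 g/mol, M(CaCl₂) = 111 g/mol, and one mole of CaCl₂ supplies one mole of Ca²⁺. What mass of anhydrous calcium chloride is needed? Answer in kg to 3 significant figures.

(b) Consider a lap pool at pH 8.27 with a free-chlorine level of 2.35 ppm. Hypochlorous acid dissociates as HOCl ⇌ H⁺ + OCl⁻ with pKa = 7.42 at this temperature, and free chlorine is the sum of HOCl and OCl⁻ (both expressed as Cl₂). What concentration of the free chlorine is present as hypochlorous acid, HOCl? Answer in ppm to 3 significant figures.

(a) Volume: 1870 m³ = 1,870,000 L.
(a) Hardness to add: (283 − 191) = 92 mg/L as CaCO₃ × 1,870,000 L = 172,000 g as CaCO₃.
(a) Moles of Ca²⁺ (1 mol Ca²⁺ ≡ 1 mol CaCO₃): 172,000 / 100.1 g/mol = 1719 mol.
(a) Mass of CaCl₂: 1719 × 111 = 190,800 g.

(b) [OCl⁻]/[HOCl] = 10^(pH − pKa) = 10^(8.27 − 7.42) = 10^0.85 = 7.079.
(b) Fraction as HOCl = 1 / (1 + 7.079) = 0.1238.
(b) HOCl = 0.1238 × 2.35 ppm = 0.2909 ppm.

(a) 191 kg; (b) 0.291 ppm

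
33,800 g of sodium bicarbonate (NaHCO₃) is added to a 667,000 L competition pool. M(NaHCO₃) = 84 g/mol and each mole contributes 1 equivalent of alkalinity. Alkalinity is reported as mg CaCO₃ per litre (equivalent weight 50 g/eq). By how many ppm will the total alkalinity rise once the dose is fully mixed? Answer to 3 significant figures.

Moles of NaHCO₃: 33,800 g ÷ 84 g/mol = 402.4 mol → 402.4 eq of alkalinity.
As CaCO₃: 402.4 eq × 50 g/eq = 20,120 g.
Rise: 20,120 g / 667,000 L × 1000 = 30.16 mg/L.

30.2 ppm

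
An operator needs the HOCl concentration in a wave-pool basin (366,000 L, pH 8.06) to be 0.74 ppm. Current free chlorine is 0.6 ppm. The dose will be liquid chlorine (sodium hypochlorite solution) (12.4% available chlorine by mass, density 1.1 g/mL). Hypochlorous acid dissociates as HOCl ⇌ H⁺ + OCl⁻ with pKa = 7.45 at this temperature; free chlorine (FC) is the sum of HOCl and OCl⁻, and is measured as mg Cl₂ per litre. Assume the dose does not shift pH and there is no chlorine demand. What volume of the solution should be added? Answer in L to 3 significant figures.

8.46 L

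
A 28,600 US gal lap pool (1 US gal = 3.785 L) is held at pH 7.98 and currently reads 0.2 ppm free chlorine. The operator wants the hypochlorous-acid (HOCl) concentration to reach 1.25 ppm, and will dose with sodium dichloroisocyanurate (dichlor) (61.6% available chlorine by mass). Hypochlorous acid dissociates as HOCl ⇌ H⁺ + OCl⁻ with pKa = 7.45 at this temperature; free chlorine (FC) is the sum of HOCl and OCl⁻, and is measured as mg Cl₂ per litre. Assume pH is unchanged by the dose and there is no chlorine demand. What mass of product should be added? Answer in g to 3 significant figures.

Volume: 28,600 US gal × 3.785 L/gal = 108,251 L.
[OCl⁻]/[HOCl] = 10^(pH − pKa) = 10^(7.98 − 7.45) = 3.388; fraction as HOCl = 1/(1 + 3.388) = 0.2279.
Free chlorine required for 1.25 ppm HOCl: 1.25 / 0.2279 = 5.486 ppm.
FC to add: 5.486 − 0.2 = 5.286 mg/L as Cl₂.
Cl₂ equivalent: 5.286 mg/L × 108,251 L = 572.2 g.
Product at 61.6% available Cl: 572.2 / 0.616 = 928.8 g.

929 g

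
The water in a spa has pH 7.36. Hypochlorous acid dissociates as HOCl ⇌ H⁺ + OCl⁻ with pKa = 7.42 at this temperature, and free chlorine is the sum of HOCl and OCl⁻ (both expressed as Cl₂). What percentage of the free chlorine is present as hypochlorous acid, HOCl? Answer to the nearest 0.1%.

[OCl⁻]/[HOCl] = 10^(pH − pKa) = 10^(7.36 − 7.42) = 10^-0.06 = 0.871.
Fraction as HOCl = 1 / (1 + 0.871) = 0.5345.

53.4%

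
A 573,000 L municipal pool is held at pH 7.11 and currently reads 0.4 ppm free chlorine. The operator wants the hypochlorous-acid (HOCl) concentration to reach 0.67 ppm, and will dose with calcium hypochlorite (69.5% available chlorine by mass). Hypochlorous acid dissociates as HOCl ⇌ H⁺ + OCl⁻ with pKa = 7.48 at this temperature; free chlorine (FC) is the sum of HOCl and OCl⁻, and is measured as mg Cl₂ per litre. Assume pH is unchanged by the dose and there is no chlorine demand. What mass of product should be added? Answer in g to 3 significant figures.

[OCl⁻]/[HOCl] = 10^(pH − pKa) = 10^(7.11 − 7.48) = 0.4266; fraction as HOCl = 1/(1 + 0.4266) = 0.701.
Free chlorine required for 0.67 ppm HOCl: 0.67 / 0.701 = 0.9558 ppm.
FC to add: 0.9558 − 0.4 = 0.5558 mg/L as Cl₂.
Cl₂ equivalent: 0.5558 mg/L × 573,000 L = 318.5 g.
Product at 69.5% available Cl: 318.5 / 0.695 = 458.2 g.

458 g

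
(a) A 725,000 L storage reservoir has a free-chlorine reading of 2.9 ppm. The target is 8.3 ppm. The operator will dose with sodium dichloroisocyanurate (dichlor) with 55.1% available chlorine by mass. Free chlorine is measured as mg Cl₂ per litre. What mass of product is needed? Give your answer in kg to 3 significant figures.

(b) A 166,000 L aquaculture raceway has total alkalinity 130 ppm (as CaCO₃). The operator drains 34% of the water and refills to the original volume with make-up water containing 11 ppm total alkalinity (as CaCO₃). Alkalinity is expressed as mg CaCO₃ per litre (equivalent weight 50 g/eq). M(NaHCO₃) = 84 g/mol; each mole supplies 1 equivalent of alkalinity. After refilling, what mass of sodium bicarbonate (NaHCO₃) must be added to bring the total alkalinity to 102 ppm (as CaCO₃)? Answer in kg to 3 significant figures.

(a) 7.11 kg; (b) 3.47 kg

(a) Chlorine deficit: 8.3 − 2.9 = 5.4 ppm = 5.4 mg/L as Cl₂.
(a) Cl₂ equivalent needed: 5.4 mg/L × 725,000 L = 3,915,000 mg = 3915 g.
(a) Product at 55.1% available chlorine: 3915 / 0.551 = 7105 g.

(b) After draining 34% and refilling: 130 × 0.66 + 11 × 0.34 = 89.54 ppm.
(b) Deficit to target: 102 − 89.54 = 12.46 mg/L.
(b) As CaCO₃: 12.46 mg/L × 166,000 L = 2068 g; ÷ 50 g/eq ÷ 1 = 41.37 mol NaHCO₃.
(b) Mass: 41.37 × 84 = 3475 g.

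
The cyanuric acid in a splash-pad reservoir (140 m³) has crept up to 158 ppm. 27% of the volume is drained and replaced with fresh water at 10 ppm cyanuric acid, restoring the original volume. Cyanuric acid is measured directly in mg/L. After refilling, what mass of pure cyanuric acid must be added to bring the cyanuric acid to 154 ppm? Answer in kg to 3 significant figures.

5.03 kg

Volume: 140 m³ = 140,000 L.
After draining 27% and refilling: 158 × 0.73 + 10 × 0.27 = 118.04 ppm.
Deficit to target: 154 − 118.04 = 35.96 mg/L.
Mass: 35.96 mg/L × 140,000 L = 5034 g cyanuric acid.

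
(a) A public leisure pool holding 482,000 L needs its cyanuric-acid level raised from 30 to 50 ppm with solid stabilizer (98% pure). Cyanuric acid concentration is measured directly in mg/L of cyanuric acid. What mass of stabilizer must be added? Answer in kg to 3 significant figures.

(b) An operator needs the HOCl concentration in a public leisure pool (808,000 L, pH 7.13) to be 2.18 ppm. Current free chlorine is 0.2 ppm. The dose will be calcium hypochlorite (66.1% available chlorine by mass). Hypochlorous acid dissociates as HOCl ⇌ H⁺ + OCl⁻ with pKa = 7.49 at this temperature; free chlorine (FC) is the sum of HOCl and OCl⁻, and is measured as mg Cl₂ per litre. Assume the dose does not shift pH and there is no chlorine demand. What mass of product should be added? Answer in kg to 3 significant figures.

(a) CYA to add: (50 − 30) = 20 mg/L × 482,000 L = 9640 g cyanuric acid.
(a) At 98% purity: 9640 / 0.98 = 9837 g product.

(b) [OCl⁻]/[HOCl] = 10^(pH − pKa) = 10^(7.13 − 7.49) = 0.4365; fraction as HOCl = 1/(1 + 0.4365) = 0.6961.
(b) Free chlorine required for 2.18 ppm HOCl: 2.18 / 0.6961 = 3.132 ppm.
(b) FC to add: 3.132 − 0.2 = 2.932 mg/L as Cl₂.
(b) Cl₂ equivalent: 2.932 mg/L × 808,000 L = 2369 g.
(b) Product at 66.1% available Cl: 2369 / 0.661 = 3584 g.

(a) 9.84 kg; (b) 3.58 kg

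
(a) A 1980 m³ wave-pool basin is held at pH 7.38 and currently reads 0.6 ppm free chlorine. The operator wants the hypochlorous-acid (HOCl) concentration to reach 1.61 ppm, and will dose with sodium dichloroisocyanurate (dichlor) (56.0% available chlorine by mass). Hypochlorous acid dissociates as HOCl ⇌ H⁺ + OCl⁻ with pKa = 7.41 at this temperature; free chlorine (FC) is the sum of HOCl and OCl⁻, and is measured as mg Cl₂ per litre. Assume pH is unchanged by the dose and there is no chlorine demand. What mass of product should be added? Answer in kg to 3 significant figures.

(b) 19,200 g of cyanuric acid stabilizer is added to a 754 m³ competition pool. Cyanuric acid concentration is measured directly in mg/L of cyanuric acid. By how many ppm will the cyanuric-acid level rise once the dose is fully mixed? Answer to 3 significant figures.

(a) Volume: 1980 m³ = 1,980,000 L.
(a) [OCl⁻]/[HOCl] = 10^(pH − pKa) = 10^(7.38 − 7.41) = 0.9333; fraction as HOCl = 1/(1 + 0.9333) = 0.5173.
(a) Free chlorine required for 1.61 ppm HOCl: 1.61 / 0.5173 = 3.113 ppm.
(a) FC to add: 3.113 − 0.6 = 2.513 mg/L as Cl₂.
(a) Cl₂ equivalent: 2.513 mg/L × 1,980,000 L = 4975 g.
(a) Product at 56.0% available Cl: 4975 / 0.56 = 8884 g.

(b) Volume: 754 m³ = 754,000 L.
(b) Rise: 19,200 g / 754,000 L × 1000 = 25.46 mg/L.

(a) 8.88 kg; (b) 25.5 ppm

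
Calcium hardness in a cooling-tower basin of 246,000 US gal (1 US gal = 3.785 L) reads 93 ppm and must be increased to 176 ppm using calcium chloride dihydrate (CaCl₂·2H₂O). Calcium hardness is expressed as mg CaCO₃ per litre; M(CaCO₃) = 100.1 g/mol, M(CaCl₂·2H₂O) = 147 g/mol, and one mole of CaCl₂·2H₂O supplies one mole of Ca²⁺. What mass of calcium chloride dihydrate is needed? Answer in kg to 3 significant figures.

113 kg

Volume: 246,000 US gal × 3.785 L/gal = 931,110 L.
Hardness to add: (176 − 93) = 83 mg/L as CaCO₃ × 931,110 L = 77,280 g as CaCO₃.
Moles of Ca²⁺ (1 mol Ca²⁺ ≡ 1 mol CaCO₃): 77,280 / 100.1 g/mol = 772 mol.
Mass of CaCl₂·2H₂O: 772 × 147 = 113,500 g.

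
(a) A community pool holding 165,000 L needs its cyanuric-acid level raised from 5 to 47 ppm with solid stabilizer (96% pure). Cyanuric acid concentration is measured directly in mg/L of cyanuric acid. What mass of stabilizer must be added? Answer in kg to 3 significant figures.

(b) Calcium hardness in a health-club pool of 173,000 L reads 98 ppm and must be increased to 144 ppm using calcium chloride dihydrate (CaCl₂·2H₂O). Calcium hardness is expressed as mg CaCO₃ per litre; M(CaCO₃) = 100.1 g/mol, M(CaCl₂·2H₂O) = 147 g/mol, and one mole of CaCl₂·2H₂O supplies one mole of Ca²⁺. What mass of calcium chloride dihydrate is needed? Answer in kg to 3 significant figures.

(a) CYA to add: (47 − 5) = 42 mg/L × 165,000 L = 6930 g cyanuric acid.
(a) At 96% purity: 6930 / 0.96 = 7219 g product.

(b) Hardness to add: (144 − 98) = 46 mg/L as CaCO₃ × 173,000 L = 7958 g as CaCO₃.
(b) Moles of Ca²⁺ (1 mol Ca²⁺ ≡ 1 mol CaCO₃): 7958 / 100.1 g/mol = 79.5 mol.
(b) Mass of CaCl₂·2H₂O: 79.5 × 147 = 11,690 g.

(a) 7.22 kg; (b) 11.7 kg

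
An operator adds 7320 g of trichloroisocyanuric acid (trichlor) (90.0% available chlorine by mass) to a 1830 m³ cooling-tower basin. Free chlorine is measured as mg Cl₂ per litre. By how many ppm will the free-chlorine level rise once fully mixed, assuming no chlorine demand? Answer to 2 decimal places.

Volume: 1830 m³ = 1,830,000 L.
Available chlorine delivered: 7320 g × 0.9 = 6588 g as Cl₂.
Concentration rise: 6588 g / 1,830,000 L = 3.6 mg/L = 3.60 ppm.

3.60 ppm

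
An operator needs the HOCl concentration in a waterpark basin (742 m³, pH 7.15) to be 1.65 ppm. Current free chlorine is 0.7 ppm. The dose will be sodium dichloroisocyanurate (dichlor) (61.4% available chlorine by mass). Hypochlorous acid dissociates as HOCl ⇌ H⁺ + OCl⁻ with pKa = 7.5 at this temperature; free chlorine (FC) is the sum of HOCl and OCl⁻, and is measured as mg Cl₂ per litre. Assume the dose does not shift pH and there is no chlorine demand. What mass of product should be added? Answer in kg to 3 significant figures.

Volume: 742 m³ = 742,000 L.
[OCl⁻]/[HOCl] = 10^(pH − pKa) = 10^(7.15 − 7.5) = 0.4467; fraction as HOCl = 1/(1 + 0.4467) = 0.6912.
Free chlorine required for 1.65 ppm HOCl: 1.65 / 0.6912 = 2.387 ppm.
FC to add: 2.387 − 0.7 = 1.687 mg/L as Cl₂.
Cl₂ equivalent: 1.687 mg/L × 742,000 L = 1252 g.
Product at 61.4% available Cl: 1252 / 0.614 = 2039 g.

2.04 kg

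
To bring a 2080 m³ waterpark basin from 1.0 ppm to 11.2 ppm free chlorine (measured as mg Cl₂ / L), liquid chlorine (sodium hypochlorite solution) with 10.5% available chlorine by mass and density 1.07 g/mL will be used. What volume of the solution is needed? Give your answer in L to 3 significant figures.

189 L

Volume: 2080 m³ = 2,080,000 L.
Chlorine deficit: 11.2 − 1.0 = 10.2 ppm = 10.2 mg/L as Cl₂.
Cl₂ equivalent needed: 10.2 mg/L × 2,080,000 L = 21,220,000 mg = 21,220 g.
Product at 10.5% available chlorine: 21,220 / 0.105 = 202,100 g.
Volume at density 1.07 g/mL: 202,100 g ÷ 1.07 g/mL = 188,800 mL.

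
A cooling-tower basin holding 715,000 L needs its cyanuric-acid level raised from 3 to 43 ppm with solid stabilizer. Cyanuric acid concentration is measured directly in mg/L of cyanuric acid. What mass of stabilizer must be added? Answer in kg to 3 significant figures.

CYA to add: (43 − 3) = 40 mg/L × 715,000 L = 28,600 g cyanuric acid.

28.6 kg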